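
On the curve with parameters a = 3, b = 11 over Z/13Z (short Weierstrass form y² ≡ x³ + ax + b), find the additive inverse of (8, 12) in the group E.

-(8, 12) = (8, -12 mod 13) = (8, 1).

(8, 1)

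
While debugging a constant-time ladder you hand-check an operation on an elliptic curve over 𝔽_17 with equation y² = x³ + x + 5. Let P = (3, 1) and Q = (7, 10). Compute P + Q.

(11, 15)

(3, 1) + (7, 10). λ = (10 - 1)/(7 - 3) ≡ 9/4 mod 17. 4⁻¹ ≡ 13 (mod 17) since 4·13 = 52 ≡ 1, so λ ≡ 15.
  x = λ² - 3 - 7 = 225 - 10 ≡ 11; y = λ·(3 - 11) - 1 ≡ 15. → (11, 15)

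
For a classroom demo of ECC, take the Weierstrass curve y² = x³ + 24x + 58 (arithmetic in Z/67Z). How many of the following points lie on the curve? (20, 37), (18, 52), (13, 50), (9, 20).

4

(20, 37): 37² ≡ 29, rhs ≡ 29 → on.
(18, 52): 52² ≡ 24, rhs ≡ 24 → on.
(13, 50): 50² ≡ 21, rhs ≡ 21 → on.
(9, 20): 20² ≡ 65, rhs ≡ 65 → on.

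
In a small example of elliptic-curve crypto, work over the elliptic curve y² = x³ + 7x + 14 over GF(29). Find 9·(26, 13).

Write Q = (26, 13).
Repeated addition: build up to 9Q.
2Q: tangent at (26, 13): λ = (3·26² + 7)/(2·13) ≡ 5/26. 26⁻¹ ≡ 19 (mod 29) since 26·19 = 494 ≡ 1, so λ ≡ 5·19 ≡ 8.
  x = λ² - 26 - 26 = 64 - 52 ≡ 12; y = λ·(26 - 12) - 13 ≡ 12. → (12, 12)
3Q: (12, 12) + (26, 13). λ = (13 - 12)/(26 - 12) ≡ 1/14 mod 29. 14⁻¹ ≡ 27 (mod 29) since 14·27 = 378 ≡ 1, so λ ≡ 27.
  x = λ² - 12 - 26 = 729 - 38 ≡ 24; y = λ·(12 - 24) - 12 ≡ 12. → (24, 12)
4Q: (24, 12) + (26, 13). λ = (13 - 12)/(26 - 24) ≡ 1/2 mod 29. 2⁻¹ ≡ 15 (mod 29), so λ ≡ 15.
  x = λ² - 24 - 26 = 225 - 50 ≡ 1; y = λ·(24 - 1) - 12 ≡ 14. → (1, 14)
5Q: (1, 14) + (26, 13). λ = (13 - 14)/(26 - 1) ≡ 28/25 mod 29. 25⁻¹ ≡ 7 (mod 29), so λ ≡ 22.
  x = λ² - 1 - 26 = 484 - 27 ≡ 22; y = λ·(1 - 22) - 14 ≡ 17. → (22, 17)
6Q: (22, 17) + (26, 13). λ = (13 - 17)/(26 - 22) ≡ 25/4 mod 29. 4⁻¹ ≡ 22 (mod 29), so λ ≡ 28.
  x = λ² - 22 - 26 = 784 - 48 ≡ 11; y = λ·(22 - 11) - 17 ≡ 1. → (11, 1)
7Q: (11, 1) + (26, 13). λ = (13 - 1)/(26 - 11) ≡ 12/15 mod 29. 15⁻¹ ≡ 2 (mod 29) since 15·2 = 30 ≡ 1, so λ ≡ 24.
  x = λ² - 11 - 26 = 576 - 37 ≡ 17; y = λ·(11 - 17) - 1 ≡ 0. → (17, 0)
8Q: (17, 0) + (26, 13). λ = (13 - 0)/(26 - 17) ≡ 13/9 mod 29. 9⁻¹ ≡ 13 (mod 29), so λ ≡ 24.
  x = λ² - 17 - 26 = 576 - 43 ≡ 11; y = λ·(17 - 11) - 0 ≡ 28. → (11, 28)
9Q: (11, 28) + (26, 13). λ = (13 - 28)/(26 - 11) ≡ 14/15 mod 29. 15⁻¹ ≡ 2 (mod 29) since 15·2 = 30 ≡ 1, so λ ≡ 28.
  x = λ² - 11 - 26 = 784 - 37 ≡ 22; y = λ·(11 - 22) - 28 ≡ 12. → (22, 12)

(22, 12)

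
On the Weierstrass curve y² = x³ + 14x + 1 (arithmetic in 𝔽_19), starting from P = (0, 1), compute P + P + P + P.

(13, 10)

Double-and-add on 4 = (100)₂. Start with P = (0, 1) for the leading 1-bit.
double: tangent at (0, 1): λ = (3·0² + 14)/(2·1) ≡ 14/2. 2⁻¹ ≡ 10 (mod 19), so λ ≡ 14·10 ≡ 7.
  x = λ² - 0 - 0 = 49 - 0 ≡ 11; y = λ·(0 - 11) - 1 ≡ 17. → (11, 17)
double: tangent at (11, 17): λ = (3·11² + 14)/(2·17) ≡ 16/15. 15⁻¹ ≡ 14 (mod 19) since 15·14 = 210 ≡ 1, so λ ≡ 16·14 ≡ 15.
  x = λ² - 11 - 11 = 225 - 22 ≡ 13; y = λ·(11 - 13) - 17 ≡ 10. → (13, 10)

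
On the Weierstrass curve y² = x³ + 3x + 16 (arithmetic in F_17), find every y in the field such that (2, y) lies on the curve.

8, 9

x³ + 3x + 16 = 30 ≡ 13 (mod 17).
Square roots of 13 mod 17: 8 and 9 (since 8² = 64 ≡ 13).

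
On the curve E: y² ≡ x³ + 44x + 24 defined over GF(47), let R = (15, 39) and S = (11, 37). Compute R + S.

(15, 39) + (11, 37). λ = (37 - 39)/(11 - 15) ≡ 45/43 mod 47. 43⁻¹ ≡ 35 (mod 47), so λ ≡ 24.
  x = λ² - 15 - 11 = 576 - 26 ≡ 33; y = λ·(15 - 33) - 39 ≡ 46. → (33, 46)

(33, 46)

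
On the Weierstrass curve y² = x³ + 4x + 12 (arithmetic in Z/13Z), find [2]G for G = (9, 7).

(8, 6)

tangent at (9, 7): λ = (3·9² + 4)/(2·7) ≡ 0/1. 1⁻¹ ≡ 1 (mod 13) since 1·1 = 1 ≡ 1, so λ ≡ 0·1 ≡ 0.
  x = λ² - 9 - 9 = 0 - 18 ≡ 8; y = λ·(9 - 8) - 7 ≡ 6. → (8, 6)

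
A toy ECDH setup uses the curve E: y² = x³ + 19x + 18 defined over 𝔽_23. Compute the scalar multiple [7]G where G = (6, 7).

(2, 8)

Repeated addition: build up to 7G.
2G: tangent at (6, 7): λ = (3·6² + 19)/(2·7) ≡ 12/14. 14⁻¹ ≡ 5 (mod 23), so λ ≡ 12·5 ≡ 14.
  x = λ² - 6 - 6 = 196 - 12 ≡ 0; y = λ·(6 - 0) - 7 ≡ 8. → (0, 8)
3G: (0, 8) + (6, 7). λ = (7 - 8)/(6 - 0) ≡ 22/6 mod 23. 6⁻¹ ≡ 4 (mod 23) since 6·4 = 24 ≡ 1, so λ ≡ 19.
  x = λ² - 0 - 6 = 361 - 6 ≡ 10; y = λ·(0 - 10) - 8 ≡ 9. → (10, 9)
4G: (10, 9) + (6, 7). λ = (7 - 9)/(6 - 10) ≡ 21/19 mod 23. 19⁻¹ ≡ 17 (mod 23), so λ ≡ 12.
  x = λ² - 10 - 6 = 144 - 16 ≡ 13; y = λ·(10 - 13) - 9 ≡ 1. → (13, 1)
5G: (13, 1) + (6, 7). λ = (7 - 1)/(6 - 13) ≡ 6/16 mod 23. 16⁻¹ ≡ 13 (mod 23), so λ ≡ 9.
  x = λ² - 13 - 6 = 81 - 19 ≡ 16; y = λ·(13 - 16) - 1 ≡ 18. → (16, 18)
6G: (16, 18) + (6, 7). λ = (7 - 18)/(6 - 16) ≡ 12/13 mod 23. 13⁻¹ ≡ 16 (mod 23), so λ ≡ 8.
  x = λ² - 16 - 6 = 64 - 22 ≡ 19; y = λ·(16 - 19) - 18 ≡ 4. → (19, 4)
7G: (19, 4) + (6, 7). λ = (7 - 4)/(6 - 19) ≡ 3/10 mod 23. 10⁻¹ ≡ 7 (mod 23) since 10·7 = 70 ≡ 1, so λ ≡ 21.
  x = λ² - 19 - 6 = 441 - 25 ≡ 2; y = λ·(19 - 2) - 4 ≡ 8. → (2, 8)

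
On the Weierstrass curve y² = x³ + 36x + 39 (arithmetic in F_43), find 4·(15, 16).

(19, 33)

Write P = (15, 16).
Repeated addition: build up to 4P.
2P: tangent at (15, 16): λ = (3·15² + 36)/(2·16) ≡ 23/32. 32⁻¹ ≡ 39 (mod 43) since 32·39 = 1248 ≡ 1, so λ ≡ 23·39 ≡ 37.
  x = λ² - 15 - 15 = 1369 - 30 ≡ 6; y = λ·(15 - 6) - 16 ≡ 16. → (6, 16)
3P: (6, 16) + (15, 16). λ = (16 - 16)/(15 - 6) ≡ 0/9 mod 43. 9⁻¹ ≡ 24 (mod 43) since 9·24 = 216 ≡ 1, so λ ≡ 0.
  x = λ² - 6 - 15 = 0 - 21 ≡ 22; y = λ·(6 - 22) - 16 ≡ 27. → (22, 27)
4P: (22, 27) + (15, 16). λ = (16 - 27)/(15 - 22) ≡ 32/36 mod 43. 36⁻¹ ≡ 6 (mod 43), so λ ≡ 20.
  x = λ² - 22 - 15 = 400 - 37 ≡ 19; y = λ·(22 - 19) - 27 ≡ 33. → (19, 33)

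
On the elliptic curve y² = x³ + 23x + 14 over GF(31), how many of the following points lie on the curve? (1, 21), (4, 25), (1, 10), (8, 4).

(1, 21): 21² ≡ 7, rhs ≡ 7 → on.
(4, 25): 25² ≡ 5, rhs ≡ 15 → off.
(1, 10): 10² ≡ 7, rhs ≡ 7 → on.
(8, 4): 4² ≡ 16, rhs ≡ 28 → off.

2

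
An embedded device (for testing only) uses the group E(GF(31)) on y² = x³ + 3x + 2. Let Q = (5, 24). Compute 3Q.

Repeated addition: build up to 3Q.
2Q: tangent at (5, 24): λ = (3·5² + 3)/(2·24) ≡ 16/17. 17⁻¹ ≡ 11 (mod 31), so λ ≡ 16·11 ≡ 21.
  x = λ² - 5 - 5 = 441 - 10 ≡ 28; y = λ·(5 - 28) - 24 ≡ 20. → (28, 20)
3Q: (28, 20) + (5, 24). λ = (24 - 20)/(5 - 28) ≡ 4/8 mod 31. 8⁻¹ ≡ 4 (mod 31), so λ ≡ 16.
  x = λ² - 28 - 5 = 256 - 33 ≡ 6; y = λ·(28 - 6) - 20 ≡ 22. → (6, 22)

(6, 22)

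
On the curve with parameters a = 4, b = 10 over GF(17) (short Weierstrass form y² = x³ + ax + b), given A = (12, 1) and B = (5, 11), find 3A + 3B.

First 3A:
Repeated addition: build up to 3A.
2A: tangent at (12, 1): λ = (3·12² + 4)/(2·1) ≡ 11/2. 2⁻¹ ≡ 9 (mod 17) since 2·9 = 18 ≡ 1, so λ ≡ 11·9 ≡ 14.
  x = λ² - 12 - 12 = 196 - 24 ≡ 2; y = λ·(12 - 2) - 1 ≡ 3. → (2, 3)
3A: (2, 3) + (12, 1). λ = (1 - 3)/(12 - 2) ≡ 15/10 mod 17. 10⁻¹ ≡ 12 (mod 17), so λ ≡ 10.
  x = λ² - 2 - 12 = 100 - 14 ≡ 1; y = λ·(2 - 1) - 3 ≡ 7. → (1, 7)
3A = (1, 7).
Next 3B:
Repeated addition: build up to 3B.
2B: tangent at (5, 11): λ = (3·5² + 4)/(2·11) ≡ 11/5. 5⁻¹ ≡ 7 (mod 17) since 5·7 = 35 ≡ 1, so λ ≡ 11·7 ≡ 9.
  x = λ² - 5 - 5 = 81 - 10 ≡ 3; y = λ·(5 - 3) - 11 ≡ 7. → (3, 7)
3B: (3, 7) + (5, 11). λ = (11 - 7)/(5 - 3) ≡ 4/2 mod 17. 2⁻¹ ≡ 9 (mod 17), so λ ≡ 2.
  x = λ² - 3 - 5 = 4 - 8 ≡ 13; y = λ·(3 - 13) - 7 ≡ 7. → (13, 7)
3B = (13, 7).
Finally 3A + 3B:
(1, 7) + (13, 7). λ = (7 - 7)/(13 - 1) ≡ 0/12 mod 17. 12⁻¹ ≡ 10 (mod 17), so λ ≡ 0.
  x = λ² - 1 - 13 = 0 - 14 ≡ 3; y = λ·(1 - 3) - 7 ≡ 10. → (3, 10)

(3, 10)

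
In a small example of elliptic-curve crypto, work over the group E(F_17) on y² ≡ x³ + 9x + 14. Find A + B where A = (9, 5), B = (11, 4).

(9, 5) + (11, 4). λ = (4 - 5)/(11 - 9) ≡ 16/2 mod 17. 2⁻¹ ≡ 9 (mod 17), so λ ≡ 8.
  x = λ² - 9 - 11 = 64 - 20 ≡ 10; y = λ·(9 - 10) - 5 ≡ 4. → (10, 4)

(10, 4)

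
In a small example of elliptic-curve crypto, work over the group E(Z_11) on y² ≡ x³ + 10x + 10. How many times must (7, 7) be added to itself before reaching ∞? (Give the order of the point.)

7

2P: tangent at (7, 7): λ = (3·7² + 10)/(2·7) ≡ 3/3. 3⁻¹ ≡ 4 (mod 11), so λ ≡ 3·4 ≡ 1.
  x = λ² - 7 - 7 = 1 - 14 ≡ 9; y = λ·(7 - 9) - 7 ≡ 2. → (9, 2)
3P: (9, 2) + (7, 7). λ = (7 - 2)/(7 - 9) ≡ 5/9 mod 11. 9⁻¹ ≡ 5 (mod 11), so λ ≡ 3.
  x = λ² - 9 - 7 = 9 - 16 ≡ 4; y = λ·(9 - 4) - 2 ≡ 2. → (4, 2)
4P: (4, 2) + (7, 7). λ = (7 - 2)/(7 - 4) ≡ 5/3 mod 11. 3⁻¹ ≡ 4 (mod 11), so λ ≡ 9.
  x = λ² - 4 - 7 = 81 - 11 ≡ 4; y = λ·(4 - 4) - 2 ≡ 9. → (4, 9)
5P: (4, 9) + (7, 7). λ = (7 - 9)/(7 - 4) ≡ 9/3 mod 11. 3⁻¹ ≡ 4 (mod 11) since 3·4 = 12 ≡ 1, so λ ≡ 3.
  x = λ² - 4 - 7 = 9 - 11 ≡ 9; y = λ·(4 - 9) - 9 ≡ 9. → (9, 9)
6P: (9, 9) + (7, 7). λ = (7 - 9)/(7 - 9) ≡ 9/9 mod 11. 9⁻¹ ≡ 5 (mod 11) since 9·5 = 45 ≡ 1, so λ ≡ 1.
  x = λ² - 9 - 7 = 1 - 16 ≡ 7; y = λ·(9 - 7) - 9 ≡ 4. → (7, 4)
7P: (7, 4) + (7, 7): same x and y₁ ≡ -y₂, so the sum is ∞.
7P = ∞, so the order is 7.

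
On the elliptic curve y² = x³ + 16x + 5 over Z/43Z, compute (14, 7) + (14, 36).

O

The two points share x = 14 and their y-coordinates satisfy 7 + 36 ≡ 0 (mod 43), so they are inverses. Their sum is 𝒪.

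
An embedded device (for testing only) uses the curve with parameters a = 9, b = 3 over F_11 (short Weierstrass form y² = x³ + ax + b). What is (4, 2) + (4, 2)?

(6, 8)

tangent at (4, 2): λ = (3·4² + 9)/(2·2) ≡ 2/4. 4⁻¹ ≡ 3 (mod 11), so λ ≡ 2·3 ≡ 6.
  x = λ² - 4 - 4 = 36 - 8 ≡ 6; y = λ·(4 - 6) - 2 ≡ 8. → (6, 8)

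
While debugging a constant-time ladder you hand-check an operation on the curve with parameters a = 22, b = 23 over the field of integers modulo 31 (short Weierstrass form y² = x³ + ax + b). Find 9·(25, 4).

(25, 4)

Write G = (25, 4).
Repeated addition: build up to 9G.
2G: tangent at (25, 4): λ = (3·25² + 22)/(2·4) ≡ 6/8. 8⁻¹ ≡ 4 (mod 31) since 8·4 = 32 ≡ 1, so λ ≡ 6·4 ≡ 24.
  x = λ² - 25 - 25 = 576 - 50 ≡ 30; y = λ·(25 - 30) - 4 ≡ 0. → (30, 0)
3G: (30, 0) + (25, 4). λ = (4 - 0)/(25 - 30) ≡ 4/26 mod 31. 26⁻¹ ≡ 6 (mod 31), so λ ≡ 24.
  x = λ² - 30 - 25 = 576 - 55 ≡ 25; y = λ·(30 - 25) - 0 ≡ 27. → (25, 27)
4G: (25, 27) + (25, 4): same x and y₁ ≡ -y₂, so the sum is the point at infinity.
5G: the point at infinity + (25, 4) = (25, 4) (identity).
6G: tangent at (25, 4): λ = (3·25² + 22)/(2·4) ≡ 6/8. 8⁻¹ ≡ 4 (mod 31), so λ ≡ 6·4 ≡ 24.
  x = λ² - 25 - 25 = 576 - 50 ≡ 30; y = λ·(25 - 30) - 4 ≡ 0. → (30, 0)
7G: (30, 0) + (25, 4). λ = (4 - 0)/(25 - 30) ≡ 4/26 mod 31. 26⁻¹ ≡ 6 (mod 31), so λ ≡ 24.
  x = λ² - 30 - 25 = 576 - 55 ≡ 25; y = λ·(30 - 25) - 0 ≡ 27. → (25, 27)
8G: (25, 27) + (25, 4): same x and y₁ ≡ -y₂, so the sum is the point at infinity.
9G: the point at infinity + (25, 4) = (25, 4) (identity).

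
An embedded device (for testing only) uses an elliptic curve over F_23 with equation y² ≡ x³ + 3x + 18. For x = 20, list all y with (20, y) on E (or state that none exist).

none

x³ + 3x + 18 = 8078 ≡ 5 (mod 23).
5 is a non-residue mod 23; no y exists.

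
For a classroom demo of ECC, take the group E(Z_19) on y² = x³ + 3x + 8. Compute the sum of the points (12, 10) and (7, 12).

(7, 7)

(12, 10) + (7, 12). λ = (12 - 10)/(7 - 12) ≡ 2/14 mod 19. 14⁻¹ ≡ 15 (mod 19), so λ ≡ 11.
  x = λ² - 12 - 7 = 121 - 19 ≡ 7; y = λ·(12 - 7) - 10 ≡ 7. → (7, 7)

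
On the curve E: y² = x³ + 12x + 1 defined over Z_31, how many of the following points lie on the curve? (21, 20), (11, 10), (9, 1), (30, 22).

4

(21, 20): 20² ≡ 28, rhs ≡ 28 → on.
(11, 10): 10² ≡ 7, rhs ≡ 7 → on.
(9, 1): 1² ≡ 1, rhs ≡ 1 → on.
(30, 22): 22² ≡ 19, rhs ≡ 19 → on.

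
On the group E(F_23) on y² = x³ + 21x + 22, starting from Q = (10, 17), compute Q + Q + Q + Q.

Double-and-add on 4 = (100)₂. Start with Q = (10, 17) for the leading 1-bit.
double: tangent at (10, 17): λ = (3·10² + 21)/(2·17) ≡ 22/11. 11⁻¹ ≡ 21 (mod 23), so λ ≡ 22·21 ≡ 2.
  x = λ² - 10 - 10 = 4 - 20 ≡ 7; y = λ·(10 - 7) - 17 ≡ 12. → (7, 12)
double: tangent at (7, 12): λ = (3·7² + 21)/(2·12) ≡ 7/1. 1⁻¹ ≡ 1 (mod 23), so λ ≡ 7·1 ≡ 7.
  x = λ² - 7 - 7 = 49 - 14 ≡ 12; y = λ·(7 - 12) - 12 ≡ 22. → (12, 22)

(12, 22)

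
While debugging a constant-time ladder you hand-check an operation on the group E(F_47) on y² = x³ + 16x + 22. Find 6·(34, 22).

Write Q = (34, 22).
Repeated addition: build up to 6Q.
2Q: tangent at (34, 22): λ = (3·34² + 16)/(2·22) ≡ 6/44. 44⁻¹ ≡ 31 (mod 47) since 44·31 = 1364 ≡ 1, so λ ≡ 6·31 ≡ 45.
  x = λ² - 34 - 34 = 2025 - 68 ≡ 30; y = λ·(34 - 30) - 22 ≡ 17. → (30, 17)
3Q: (30, 17) + (34, 22). λ = (22 - 17)/(34 - 30) ≡ 5/4 mod 47. 4⁻¹ ≡ 12 (mod 47) since 4·12 = 48 ≡ 1, so λ ≡ 13.
  x = λ² - 30 - 34 = 169 - 64 ≡ 11; y = λ·(30 - 11) - 17 ≡ 42. → (11, 42)
4Q: (11, 42) + (34, 22). λ = (22 - 42)/(34 - 11) ≡ 27/23 mod 47. 23⁻¹ ≡ 45 (mod 47) since 23·45 = 1035 ≡ 1, so λ ≡ 40.
  x = λ² - 11 - 34 = 1600 - 45 ≡ 4; y = λ·(11 - 4) - 42 ≡ 3. → (4, 3)
5Q: (4, 3) + (34, 22). λ = (22 - 3)/(34 - 4) ≡ 19/30 mod 47. 30⁻¹ ≡ 11 (mod 47), so λ ≡ 21.
  x = λ² - 4 - 34 = 441 - 38 ≡ 27; y = λ·(4 - 27) - 3 ≡ 31. → (27, 31)
6Q: (27, 31) + (34, 22). λ = (22 - 31)/(34 - 27) ≡ 38/7 mod 47. 7⁻¹ ≡ 27 (mod 47) since 7·27 = 189 ≡ 1, so λ ≡ 39.
  x = λ² - 27 - 34 = 1521 - 61 ≡ 3; y = λ·(27 - 3) - 31 ≡ 12. → (3, 12)

(3, 12)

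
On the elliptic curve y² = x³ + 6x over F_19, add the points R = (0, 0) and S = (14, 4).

(0, 0) + (14, 4). λ = (4 - 0)/(14 - 0) ≡ 4/14 mod 19. 14⁻¹ ≡ 15 (mod 19) since 14·15 = 210 ≡ 1, so λ ≡ 3.
  x = λ² - 0 - 14 = 9 - 14 ≡ 14; y = λ·(0 - 14) - 0 ≡ 15. → (14, 15)

(14, 15)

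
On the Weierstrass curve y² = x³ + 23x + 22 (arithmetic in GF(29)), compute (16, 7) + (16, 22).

The two points share x = 16 and their y-coordinates satisfy 7 + 22 ≡ 0 (mod 29), so they are inverses. Their sum is O.

O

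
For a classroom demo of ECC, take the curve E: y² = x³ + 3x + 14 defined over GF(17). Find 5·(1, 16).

Write G = (1, 16).
Double-and-add on 5 = (101)₂. Start with G = (1, 16) for the leading 1-bit.
double: tangent at (1, 16): λ = (3·1² + 3)/(2·16) ≡ 6/15. 15⁻¹ ≡ 8 (mod 17), so λ ≡ 6·8 ≡ 14.
  x = λ² - 1 - 1 = 196 - 2 ≡ 7; y = λ·(1 - 7) - 16 ≡ 2. → (7, 2)
double: tangent at (7, 2): λ = (3·7² + 3)/(2·2) ≡ 14/4. 4⁻¹ ≡ 13 (mod 17), so λ ≡ 14·13 ≡ 12.
  x = λ² - 7 - 7 = 144 - 14 ≡ 11; y = λ·(7 - 11) - 2 ≡ 1. → (11, 1)
add G: (11, 1) + (1, 16). λ = (16 - 1)/(1 - 11) ≡ 15/7 mod 17. 7⁻¹ ≡ 5 (mod 17), so λ ≡ 7.
  x = λ² - 11 - 1 = 49 - 12 ≡ 3; y = λ·(11 - 3) - 1 ≡ 4. → (3, 4)

(3, 4)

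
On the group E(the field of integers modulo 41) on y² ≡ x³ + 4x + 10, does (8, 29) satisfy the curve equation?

y² = 29² ≡ 21; x³ + 4x + 10 = 554 ≡ 21 (mod 41). 21 = 21.

yes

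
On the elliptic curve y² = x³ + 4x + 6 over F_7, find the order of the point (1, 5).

2P: tangent at (1, 5): λ = (3·1² + 4)/(2·5) ≡ 0/3. 3⁻¹ ≡ 5 (mod 7) since 3·5 = 15 ≡ 1, so λ ≡ 0·5 ≡ 0.
  x = λ² - 1 - 1 = 0 - 2 ≡ 5; y = λ·(1 - 5) - 5 ≡ 2. → (5, 2)
3P: (5, 2) + (1, 5). λ = (5 - 2)/(1 - 5) ≡ 3/3 mod 7. 3⁻¹ ≡ 5 (mod 7), so λ ≡ 1.
  x = λ² - 5 - 1 = 1 - 6 ≡ 2; y = λ·(5 - 2) - 2 ≡ 1. → (2, 1)
4P: (2, 1) + (1, 5). λ = (5 - 1)/(1 - 2) ≡ 4/6 mod 7. 6⁻¹ ≡ 6 (mod 7), so λ ≡ 3.
  x = λ² - 2 - 1 = 9 - 3 ≡ 6; y = λ·(2 - 6) - 1 ≡ 1. → (6, 1)
5P: (6, 1) + (1, 5). λ = (5 - 1)/(1 - 6) ≡ 4/2 mod 7. 2⁻¹ ≡ 4 (mod 7) since 2·4 = 8 ≡ 1, so λ ≡ 2.
  x = λ² - 6 - 1 = 4 - 7 ≡ 4; y = λ·(6 - 4) - 1 ≡ 3. → (4, 3)
6P: (4, 3) + (1, 5). λ = (5 - 3)/(1 - 4) ≡ 2/4 mod 7. 4⁻¹ ≡ 2 (mod 7), so λ ≡ 4.
  x = λ² - 4 - 1 = 16 - 5 ≡ 4; y = λ·(4 - 4) - 3 ≡ 4. → (4, 4)
7P: (4, 4) + (1, 5). λ = (5 - 4)/(1 - 4) ≡ 1/4 mod 7. 4⁻¹ ≡ 2 (mod 7) since 4·2 = 8 ≡ 1, so λ ≡ 2.
  x = λ² - 4 - 1 = 4 - 5 ≡ 6; y = λ·(4 - 6) - 4 ≡ 6. → (6, 6)
8P: (6, 6) + (1, 5). λ = (5 - 6)/(1 - 6) ≡ 6/2 mod 7. 2⁻¹ ≡ 4 (mod 7), so λ ≡ 3.
  x = λ² - 6 - 1 = 9 - 7 ≡ 2; y = λ·(6 - 2) - 6 ≡ 6. → (2, 6)
9P: (2, 6) + (1, 5). λ = (5 - 6)/(1 - 2) ≡ 6/6 mod 7. 6⁻¹ ≡ 6 (mod 7) since 6·6 = 36 ≡ 1, so λ ≡ 1.
  x = λ² - 2 - 1 = 1 - 3 ≡ 5; y = λ·(2 - 5) - 6 ≡ 5. → (5, 5)
10P: (5, 5) + (1, 5). λ = (5 - 5)/(1 - 5) ≡ 0/3 mod 7. 3⁻¹ ≡ 5 (mod 7), so λ ≡ 0.
  x = λ² - 5 - 1 = 0 - 6 ≡ 1; y = λ·(5 - 1) - 5 ≡ 2. → (1, 2)
11P: (1, 2) + (1, 5): same x and y₁ ≡ -y₂, so the sum is ∞.
11P = ∞, so the order is 11.

11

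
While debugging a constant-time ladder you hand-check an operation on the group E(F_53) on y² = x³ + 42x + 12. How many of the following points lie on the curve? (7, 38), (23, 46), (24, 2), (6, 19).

2

(7, 38): 38² ≡ 13, rhs ≡ 13 → on.
(23, 46): 46² ≡ 49, rhs ≡ 1 → off.
(24, 2): 2² ≡ 4, rhs ≡ 4 → on.
(6, 19): 19² ≡ 43, rhs ≡ 3 → off.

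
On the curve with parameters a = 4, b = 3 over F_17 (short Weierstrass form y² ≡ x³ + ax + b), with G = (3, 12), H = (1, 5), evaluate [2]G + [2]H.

(11, 16)

First 2G:
Repeated addition: build up to 2G.
2G: tangent at (3, 12): λ = (3·3² + 4)/(2·12) ≡ 14/7. 7⁻¹ ≡ 5 (mod 17) since 7·5 = 35 ≡ 1, so λ ≡ 14·5 ≡ 2.
  x = λ² - 3 - 3 = 4 - 6 ≡ 15; y = λ·(3 - 15) - 12 ≡ 15. → (15, 15)
2G = (15, 15).
Next 2H:
Repeated addition: build up to 2H.
2H: tangent at (1, 5): λ = (3·1² + 4)/(2·5) ≡ 7/10. 10⁻¹ ≡ 12 (mod 17), so λ ≡ 7·12 ≡ 16.
  x = λ² - 1 - 1 = 256 - 2 ≡ 16; y = λ·(1 - 16) - 5 ≡ 10. → (16, 10)
2H = (16, 10).
Finally 2G + 2H:
(15, 15) + (16, 10). λ = (10 - 15)/(16 - 15) ≡ 12/1 mod 17. 1⁻¹ ≡ 1 (mod 17), so λ ≡ 12.
  x = λ² - 15 - 16 = 144 - 31 ≡ 11; y = λ·(15 - 11) - 15 ≡ 16. → (11, 16)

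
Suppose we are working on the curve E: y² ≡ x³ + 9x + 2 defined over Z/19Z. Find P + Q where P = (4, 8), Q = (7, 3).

(15, 4)

(4, 8) + (7, 3). λ = (3 - 8)/(7 - 4) ≡ 14/3 mod 19. 3⁻¹ ≡ 13 (mod 19) since 3·13 = 39 ≡ 1, so λ ≡ 11.
  x = λ² - 4 - 7 = 121 - 11 ≡ 15; y = λ·(4 - 15) - 8 ≡ 4. → (15, 4)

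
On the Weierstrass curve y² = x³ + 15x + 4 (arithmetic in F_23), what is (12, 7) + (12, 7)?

tangent at (12, 7): λ = (3·12² + 15)/(2·7) ≡ 10/14. 14⁻¹ ≡ 5 (mod 23), so λ ≡ 10·5 ≡ 4.
  x = λ² - 12 - 12 = 16 - 24 ≡ 15; y = λ·(12 - 15) - 7 ≡ 4. → (15, 4)

(15, 4)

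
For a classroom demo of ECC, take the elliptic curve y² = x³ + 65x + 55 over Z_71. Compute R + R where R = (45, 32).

(64, 40)

tangent at (45, 32): λ = (3·45² + 65)/(2·32) ≡ 34/64. 64⁻¹ ≡ 10 (mod 71), so λ ≡ 34·10 ≡ 56.
  x = λ² - 45 - 45 = 3136 - 90 ≡ 64; y = λ·(45 - 64) - 32 ≡ 40. → (64, 40)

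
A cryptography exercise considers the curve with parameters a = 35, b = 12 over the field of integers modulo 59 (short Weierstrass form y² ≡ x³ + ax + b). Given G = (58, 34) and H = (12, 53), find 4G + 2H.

(51, 20)

First 4G:
Double-and-add on 4 = (100)₂. Start with G = (58, 34) for the leading 1-bit.
double: tangent at (58, 34): λ = (3·58² + 35)/(2·34) ≡ 38/9. 9⁻¹ ≡ 46 (mod 59) since 9·46 = 414 ≡ 1, so λ ≡ 38·46 ≡ 37.
  x = λ² - 58 - 58 = 1369 - 116 ≡ 14; y = λ·(58 - 14) - 34 ≡ 1. → (14, 1)
double: tangent at (14, 1): λ = (3·14² + 35)/(2·1) ≡ 33/2. 2⁻¹ ≡ 30 (mod 59), so λ ≡ 33·30 ≡ 46.
  x = λ² - 14 - 14 = 2116 - 28 ≡ 23; y = λ·(14 - 23) - 1 ≡ 57. → (23, 57)
4G = (23, 57).
Next 2H:
Repeated addition: build up to 2H.
2H: tangent at (12, 53): λ = (3·12² + 35)/(2·53) ≡ 54/47. 47⁻¹ ≡ 54 (mod 59) since 47·54 = 2538 ≡ 1, so λ ≡ 54·54 ≡ 25.
  x = λ² - 12 - 12 = 625 - 24 ≡ 11; y = λ·(12 - 11) - 53 ≡ 31. → (11, 31)
2H = (11, 31).
Finally 4G + 2H:
(23, 57) + (11, 31). λ = (31 - 57)/(11 - 23) ≡ 33/47 mod 59. 47⁻¹ ≡ 54 (mod 59) since 47·54 = 2538 ≡ 1, so λ ≡ 12.
  x = λ² - 23 - 11 = 144 - 34 ≡ 51; y = λ·(23 - 51) - 57 ≡ 20. → (51, 20)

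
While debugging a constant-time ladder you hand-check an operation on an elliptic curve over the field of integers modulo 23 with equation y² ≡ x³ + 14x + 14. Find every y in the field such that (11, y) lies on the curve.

x³ + 14x + 14 = 1499 ≡ 4 (mod 23).
Square roots of 4 mod 23: 2 and 21 (since 2² = 4 ≡ 4).

2, 21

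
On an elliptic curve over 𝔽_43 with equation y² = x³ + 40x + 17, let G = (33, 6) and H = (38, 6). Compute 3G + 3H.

(22, 35)

First 3G:
Repeated addition: build up to 3G.
2G: tangent at (33, 6): λ = (3·33² + 40)/(2·6) ≡ 39/12. 12⁻¹ ≡ 18 (mod 43), so λ ≡ 39·18 ≡ 14.
  x = λ² - 33 - 33 = 196 - 66 ≡ 1; y = λ·(33 - 1) - 6 ≡ 12. → (1, 12)
3G: (1, 12) + (33, 6). λ = (6 - 12)/(33 - 1) ≡ 37/32 mod 43. 32⁻¹ ≡ 39 (mod 43) since 32·39 = 1248 ≡ 1, so λ ≡ 24.
  x = λ² - 1 - 33 = 576 - 34 ≡ 26; y = λ·(1 - 26) - 12 ≡ 33. → (26, 33)
3G = (26, 33).
Next 3H:
Repeated addition: build up to 3H.
2H: tangent at (38, 6): λ = (3·38² + 40)/(2·6) ≡ 29/12. 12⁻¹ ≡ 18 (mod 43), so λ ≡ 29·18 ≡ 6.
  x = λ² - 38 - 38 = 36 - 76 ≡ 3; y = λ·(38 - 3) - 6 ≡ 32. → (3, 32)
3H: (3, 32) + (38, 6). λ = (6 - 32)/(38 - 3) ≡ 17/35 mod 43. 35⁻¹ ≡ 16 (mod 43) since 35·16 = 560 ≡ 1, so λ ≡ 14.
  x = λ² - 3 - 38 = 196 - 41 ≡ 26; y = λ·(3 - 26) - 32 ≡ 33. → (26, 33)
3H = (26, 33).
Finally 3G + 3H:
tangent at (26, 33): λ = (3·26² + 40)/(2·33) ≡ 4/23. 23⁻¹ ≡ 15 (mod 43) since 23·15 = 345 ≡ 1, so λ ≡ 4·15 ≡ 17.
  x = λ² - 26 - 26 = 289 - 52 ≡ 22; y = λ·(26 - 22) - 33 ≡ 35. → (22, 35)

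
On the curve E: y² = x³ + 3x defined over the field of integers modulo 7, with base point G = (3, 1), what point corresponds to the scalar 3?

Repeated addition: build up to 3G.
2G: tangent at (3, 1): λ = (3·3² + 3)/(2·1) ≡ 2/2. 2⁻¹ ≡ 4 (mod 7), so λ ≡ 2·4 ≡ 1.
  x = λ² - 3 - 3 = 1 - 6 ≡ 2; y = λ·(3 - 2) - 1 ≡ 0. → (2, 0)
3G: (2, 0) + (3, 1). λ = (1 - 0)/(3 - 2) ≡ 1/1 mod 7. 1⁻¹ ≡ 1 (mod 7) since 1·1 = 1 ≡ 1, so λ ≡ 1.
  x = λ² - 2 - 3 = 1 - 5 ≡ 3; y = λ·(2 - 3) - 0 ≡ 6. → (3, 6)

(3, 6)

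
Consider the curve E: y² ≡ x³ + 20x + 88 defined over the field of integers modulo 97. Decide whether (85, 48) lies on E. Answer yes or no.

y² = 48² ≡ 73; x³ + 20x + 88 = 615913 ≡ 60 (mod 97). 73 ≠ 60.

no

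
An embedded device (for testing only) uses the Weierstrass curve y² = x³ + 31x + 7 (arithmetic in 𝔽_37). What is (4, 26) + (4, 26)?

(25, 4)

tangent at (4, 26): λ = (3·4² + 31)/(2·26) ≡ 5/15. 15⁻¹ ≡ 5 (mod 37) since 15·5 = 75 ≡ 1, so λ ≡ 5·5 ≡ 25.
  x = λ² - 4 - 4 = 625 - 8 ≡ 25; y = λ·(4 - 25) - 26 ≡ 4. → (25, 4)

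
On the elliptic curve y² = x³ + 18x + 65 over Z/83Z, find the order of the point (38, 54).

8

2P: tangent at (38, 54): λ = (3·38² + 18)/(2·54) ≡ 34/25. 25⁻¹ ≡ 10 (mod 83) since 25·10 = 250 ≡ 1, so λ ≡ 34·10 ≡ 8.
  x = λ² - 38 - 38 = 64 - 76 ≡ 71; y = λ·(38 - 71) - 54 ≡ 14. → (71, 14)
3P: (71, 14) + (38, 54). λ = (54 - 14)/(38 - 71) ≡ 40/50 mod 83. 50⁻¹ ≡ 5 (mod 83) since 50·5 = 250 ≡ 1, so λ ≡ 34.
  x = λ² - 71 - 38 = 1156 - 109 ≡ 51; y = λ·(71 - 51) - 14 ≡ 2. → (51, 2)
4P: (51, 2) + (38, 54). λ = (54 - 2)/(38 - 51) ≡ 52/70 mod 83. 70⁻¹ ≡ 51 (mod 83), so λ ≡ 79.
  x = λ² - 51 - 38 = 6241 - 89 ≡ 10; y = λ·(51 - 10) - 2 ≡ 0. → (10, 0)
5P: (10, 0) + (38, 54). λ = (54 - 0)/(38 - 10) ≡ 54/28 mod 83. 28⁻¹ ≡ 3 (mod 83), so λ ≡ 79.
  x = λ² - 10 - 38 = 6241 - 48 ≡ 51; y = λ·(10 - 51) - 0 ≡ 81. → (51, 81)
6P: (51, 81) + (38, 54). λ = (54 - 81)/(38 - 51) ≡ 56/70 mod 83. 70⁻¹ ≡ 51 (mod 83), so λ ≡ 34.
  x = λ² - 51 - 38 = 1156 - 89 ≡ 71; y = λ·(51 - 71) - 81 ≡ 69. → (71, 69)
7P: (71, 69) + (38, 54). λ = (54 - 69)/(38 - 71) ≡ 68/50 mod 83. 50⁻¹ ≡ 5 (mod 83) since 50·5 = 250 ≡ 1, so λ ≡ 8.
  x = λ² - 71 - 38 = 64 - 109 ≡ 38; y = λ·(71 - 38) - 69 ≡ 29. → (38, 29)
8P: (38, 29) + (38, 54): same x and y₁ ≡ -y₂, so the sum is ∞.
8P = ∞, so the order is 8.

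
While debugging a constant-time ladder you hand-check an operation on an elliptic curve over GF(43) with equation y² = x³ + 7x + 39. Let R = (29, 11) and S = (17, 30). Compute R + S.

(29, 11) + (17, 30). λ = (30 - 11)/(17 - 29) ≡ 19/31 mod 43. 31⁻¹ ≡ 25 (mod 43), so λ ≡ 2.
  x = λ² - 29 - 17 = 4 - 46 ≡ 1; y = λ·(29 - 1) - 11 ≡ 2. → (1, 2)

(1, 2)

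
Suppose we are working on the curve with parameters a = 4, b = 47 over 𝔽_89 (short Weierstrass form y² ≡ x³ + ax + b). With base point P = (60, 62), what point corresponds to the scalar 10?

Repeated addition: build up to 10P.
2P: tangent at (60, 62): λ = (3·60² + 4)/(2·62) ≡ 35/35. 35⁻¹ ≡ 28 (mod 89), so λ ≡ 35·28 ≡ 1.
  x = λ² - 60 - 60 = 1 - 120 ≡ 59; y = λ·(60 - 59) - 62 ≡ 28. → (59, 28)
3P: (59, 28) + (60, 62). λ = (62 - 28)/(60 - 59) ≡ 34/1 mod 89. 1⁻¹ ≡ 1 (mod 89), so λ ≡ 34.
  x = λ² - 59 - 60 = 1156 - 119 ≡ 58; y = λ·(59 - 58) - 28 ≡ 6. → (58, 6)
4P: (58, 6) + (60, 62). λ = (62 - 6)/(60 - 58) ≡ 56/2 mod 89. 2⁻¹ ≡ 45 (mod 89), so λ ≡ 28.
  x = λ² - 58 - 60 = 784 - 118 ≡ 43; y = λ·(58 - 43) - 6 ≡ 58. → (43, 58)
5P: (43, 58) + (60, 62). λ = (62 - 58)/(60 - 43) ≡ 4/17 mod 89. 17⁻¹ ≡ 21 (mod 89), so λ ≡ 84.
  x = λ² - 43 - 60 = 7056 - 103 ≡ 11; y = λ·(43 - 11) - 58 ≡ 49. → (11, 49)
6P: (11, 49) + (60, 62). λ = (62 - 49)/(60 - 11) ≡ 13/49 mod 89. 49⁻¹ ≡ 20 (mod 89), so λ ≡ 82.
  x = λ² - 11 - 60 = 6724 - 71 ≡ 67; y = λ·(11 - 67) - 49 ≡ 76. → (67, 76)
7P: (67, 76) + (60, 62). λ = (62 - 76)/(60 - 67) ≡ 75/82 mod 89. 82⁻¹ ≡ 38 (mod 89) since 82·38 = 3116 ≡ 1, so λ ≡ 2.
  x = λ² - 67 - 60 = 4 - 127 ≡ 55; y = λ·(67 - 55) - 76 ≡ 37. → (55, 37)
8P: (55, 37) + (60, 62). λ = (62 - 37)/(60 - 55) ≡ 25/5 mod 89. 5⁻¹ ≡ 18 (mod 89), so λ ≡ 5.
  x = λ² - 55 - 60 = 25 - 115 ≡ 88; y = λ·(55 - 88) - 37 ≡ 65. → (88, 65)
9P: (88, 65) + (60, 62). λ = (62 - 65)/(60 - 88) ≡ 86/61 mod 89. 61⁻¹ ≡ 54 (mod 89) since 61·54 = 3294 ≡ 1, so λ ≡ 16.
  x = λ² - 88 - 60 = 256 - 148 ≡ 19; y = λ·(88 - 19) - 65 ≡ 60. → (19, 60)
10P: (19, 60) + (60, 62). λ = (62 - 60)/(60 - 19) ≡ 2/41 mod 89. 41⁻¹ ≡ 76 (mod 89), so λ ≡ 63.
  x = λ² - 19 - 60 = 3969 - 79 ≡ 63; y = λ·(19 - 63) - 60 ≡ 16. → (63, 16)

(63, 16)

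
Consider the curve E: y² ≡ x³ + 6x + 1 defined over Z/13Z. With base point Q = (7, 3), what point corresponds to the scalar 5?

Double-and-add on 5 = (101)₂. Start with Q = (7, 3) for the leading 1-bit.
double: tangent at (7, 3): λ = (3·7² + 6)/(2·3) ≡ 10/6. 6⁻¹ ≡ 11 (mod 13) since 6·11 = 66 ≡ 1, so λ ≡ 10·11 ≡ 6.
  x = λ² - 7 - 7 = 36 - 14 ≡ 9; y = λ·(7 - 9) - 3 ≡ 11. → (9, 11)
double: tangent at (9, 11): λ = (3·9² + 6)/(2·11) ≡ 2/9. 9⁻¹ ≡ 3 (mod 13), so λ ≡ 2·3 ≡ 6.
  x = λ² - 9 - 9 = 36 - 18 ≡ 5; y = λ·(9 - 5) - 11 ≡ 0. → (5, 0)
add Q: (5, 0) + (7, 3). λ = (3 - 0)/(7 - 5) ≡ 3/2 mod 13. 2⁻¹ ≡ 7 (mod 13), so λ ≡ 8.
  x = λ² - 5 - 7 = 64 - 12 ≡ 0; y = λ·(5 - 0) - 0 ≡ 1. → (0, 1)

(0, 1)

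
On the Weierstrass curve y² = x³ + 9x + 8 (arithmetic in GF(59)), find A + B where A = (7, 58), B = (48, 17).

(5, 58)

(7, 58) + (48, 17). λ = (17 - 58)/(48 - 7) ≡ 18/41 mod 59. 41⁻¹ ≡ 36 (mod 59), so λ ≡ 58.
  x = λ² - 7 - 48 = 3364 - 55 ≡ 5; y = λ·(7 - 5) - 58 ≡ 58. → (5, 58)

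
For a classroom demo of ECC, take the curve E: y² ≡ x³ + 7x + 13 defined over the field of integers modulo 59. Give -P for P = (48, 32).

-(48, 32) = (48, -32 mod 59) = (48, 27).

(48, 27)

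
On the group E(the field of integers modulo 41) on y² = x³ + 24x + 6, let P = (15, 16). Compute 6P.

Double-and-add on 6 = (110)₂. Start with P = (15, 16) for the leading 1-bit.
double: tangent at (15, 16): λ = (3·15² + 24)/(2·16) ≡ 2/32. 32⁻¹ ≡ 9 (mod 41) since 32·9 = 288 ≡ 1, so λ ≡ 2·9 ≡ 18.
  x = λ² - 15 - 15 = 324 - 30 ≡ 7; y = λ·(15 - 7) - 16 ≡ 5. → (7, 5)
add P: (7, 5) + (15, 16). λ = (16 - 5)/(15 - 7) ≡ 11/8 mod 41. 8⁻¹ ≡ 36 (mod 41), so λ ≡ 27.
  x = λ² - 7 - 15 = 729 - 22 ≡ 10; y = λ·(7 - 10) - 5 ≡ 37. → (10, 37)
double: tangent at (10, 37): λ = (3·10² + 24)/(2·37) ≡ 37/33. 33⁻¹ ≡ 5 (mod 41), so λ ≡ 37·5 ≡ 21.
  x = λ² - 10 - 10 = 441 - 20 ≡ 11; y = λ·(10 - 11) - 37 ≡ 24. → (11, 24)

(11, 24)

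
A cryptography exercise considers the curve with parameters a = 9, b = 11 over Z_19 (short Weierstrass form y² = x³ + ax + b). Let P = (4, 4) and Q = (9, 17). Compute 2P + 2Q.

First 2P:
Repeated addition: build up to 2P.
2P: tangent at (4, 4): λ = (3·4² + 9)/(2·4) ≡ 0/8. 8⁻¹ ≡ 12 (mod 19) since 8·12 = 96 ≡ 1, so λ ≡ 0·12 ≡ 0.
  x = λ² - 4 - 4 = 0 - 8 ≡ 11; y = λ·(4 - 11) - 4 ≡ 15. → (11, 15)
2P = (11, 15).
Next 2Q:
Repeated addition: build up to 2Q.
2Q: tangent at (9, 17): λ = (3·9² + 9)/(2·17) ≡ 5/15. 15⁻¹ ≡ 14 (mod 19), so λ ≡ 5·14 ≡ 13.
  x = λ² - 9 - 9 = 169 - 18 ≡ 18; y = λ·(9 - 18) - 17 ≡ 18. → (18, 18)
2Q = (18, 18).
Finally 2P + 2Q:
(11, 15) + (18, 18). λ = (18 - 15)/(18 - 11) ≡ 3/7 mod 19. 7⁻¹ ≡ 11 (mod 19), so λ ≡ 14.
  x = λ² - 11 - 18 = 196 - 29 ≡ 15; y = λ·(11 - 15) - 15 ≡ 5. → (15, 5)

(15, 5)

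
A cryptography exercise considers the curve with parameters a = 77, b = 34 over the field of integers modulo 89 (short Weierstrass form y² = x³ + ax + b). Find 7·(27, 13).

Write G = (27, 13).
Double-and-add on 7 = (111)₂. Start with G = (27, 13) for the leading 1-bit.
double: tangent at (27, 13): λ = (3·27² + 77)/(2·13) ≡ 39/26. 26⁻¹ ≡ 24 (mod 89), so λ ≡ 39·24 ≡ 46.
  x = λ² - 27 - 27 = 2116 - 54 ≡ 15; y = λ·(27 - 15) - 13 ≡ 5. → (15, 5)
add G: (15, 5) + (27, 13). λ = (13 - 5)/(27 - 15) ≡ 8/12 mod 89. 12⁻¹ ≡ 52 (mod 89), so λ ≡ 60.
  x = λ² - 15 - 27 = 3600 - 42 ≡ 87; y = λ·(15 - 87) - 5 ≡ 36. → (87, 36)
double: tangent at (87, 36): λ = (3·87² + 77)/(2·36) ≡ 0/72. 72⁻¹ ≡ 68 (mod 89) since 72·68 = 4896 ≡ 1, so λ ≡ 0·68 ≡ 0.
  x = λ² - 87 - 87 = 0 - 174 ≡ 4; y = λ·(87 - 4) - 36 ≡ 53. → (4, 53)
add G: (4, 53) + (27, 13). λ = (13 - 53)/(27 - 4) ≡ 49/23 mod 89. 23⁻¹ ≡ 31 (mod 89), so λ ≡ 6.
  x = λ² - 4 - 27 = 36 - 31 ≡ 5; y = λ·(4 - 5) - 53 ≡ 30. → (5, 30)

(5, 30)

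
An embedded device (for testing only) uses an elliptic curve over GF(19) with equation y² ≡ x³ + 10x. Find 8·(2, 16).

Write P = (2, 16).
Double-and-add on 8 = (1000)₂. Start with P = (2, 16) for the leading 1-bit.
double: tangent at (2, 16): λ = (3·2² + 10)/(2·16) ≡ 3/13. 13⁻¹ ≡ 3 (mod 19), so λ ≡ 3·3 ≡ 9.
  x = λ² - 2 - 2 = 81 - 4 ≡ 1; y = λ·(2 - 1) - 16 ≡ 12. → (1, 12)
double: tangent at (1, 12): λ = (3·1² + 10)/(2·12) ≡ 13/5. 5⁻¹ ≡ 4 (mod 19), so λ ≡ 13·4 ≡ 14.
  x = λ² - 1 - 1 = 196 - 2 ≡ 4; y = λ·(1 - 4) - 12 ≡ 3. → (4, 3)
double: tangent at (4, 3): λ = (3·4² + 10)/(2·3) ≡ 1/6. 6⁻¹ ≡ 16 (mod 19) since 6·16 = 96 ≡ 1, so λ ≡ 1·16 ≡ 16.
  x = λ² - 4 - 4 = 256 - 8 ≡ 1; y = λ·(4 - 1) - 3 ≡ 7. → (1, 7)

(1, 7)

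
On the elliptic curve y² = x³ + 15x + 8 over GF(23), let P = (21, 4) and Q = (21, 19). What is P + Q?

The two points share x = 21 and their y-coordinates satisfy 4 + 19 ≡ 0 (mod 23), so they are inverses. Their sum is O.

O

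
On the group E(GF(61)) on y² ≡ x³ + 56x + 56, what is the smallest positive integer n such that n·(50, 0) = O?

2P: (50, 0) + (50, 0): same x and y₁ ≡ -y₂, so the sum is O.
2P = O, so the order is 2.

2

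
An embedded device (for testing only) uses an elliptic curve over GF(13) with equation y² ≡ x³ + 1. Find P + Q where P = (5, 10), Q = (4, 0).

(5, 10) + (4, 0). λ = (0 - 10)/(4 - 5) ≡ 3/12 mod 13. 12⁻¹ ≡ 12 (mod 13), so λ ≡ 10.
  x = λ² - 5 - 4 = 100 - 9 ≡ 0; y = λ·(5 - 0) - 10 ≡ 1. → (0, 1)

(0, 1)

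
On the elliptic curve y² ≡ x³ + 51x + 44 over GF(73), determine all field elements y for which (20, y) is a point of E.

31, 42

x³ + 51x + 44 = 9064 ≡ 12 (mod 73).
Square roots of 12 mod 73: 31 and 42 (since 31² = 961 ≡ 12).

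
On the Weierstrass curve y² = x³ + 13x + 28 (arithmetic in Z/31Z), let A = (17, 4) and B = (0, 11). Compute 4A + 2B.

(30, 18)

First 4A:
Double-and-add on 4 = (100)₂. Start with A = (17, 4) for the leading 1-bit.
double: tangent at (17, 4): λ = (3·17² + 13)/(2·4) ≡ 12/8. 8⁻¹ ≡ 4 (mod 31), so λ ≡ 12·4 ≡ 17.
  x = λ² - 17 - 17 = 289 - 34 ≡ 7; y = λ·(17 - 7) - 4 ≡ 11. → (7, 11)
double: tangent at (7, 11): λ = (3·7² + 13)/(2·11) ≡ 5/22. 22⁻¹ ≡ 24 (mod 31) since 22·24 = 528 ≡ 1, so λ ≡ 5·24 ≡ 27.
  x = λ² - 7 - 7 = 729 - 14 ≡ 2; y = λ·(7 - 2) - 11 ≡ 0. → (2, 0)
4A = (2, 0).
Next 2B:
Repeated addition: build up to 2B.
2B: tangent at (0, 11): λ = (3·0² + 13)/(2·11) ≡ 13/22. 22⁻¹ ≡ 24 (mod 31), so λ ≡ 13·24 ≡ 2.
  x = λ² - 0 - 0 = 4 - 0 ≡ 4; y = λ·(0 - 4) - 11 ≡ 12. → (4, 12)
2B = (4, 12).
Finally 4A + 2B:
(2, 0) + (4, 12). λ = (12 - 0)/(4 - 2) ≡ 12/2 mod 31. 2⁻¹ ≡ 16 (mod 31), so λ ≡ 6.
  x = λ² - 2 - 4 = 36 - 6 ≡ 30; y = λ·(2 - 30) - 0 ≡ 18. → (30, 18)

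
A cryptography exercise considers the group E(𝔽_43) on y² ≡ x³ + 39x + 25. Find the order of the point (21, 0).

2

2P: (21, 0) + (21, 0): same x and y₁ ≡ -y₂, so the sum is ∞.
2P = ∞, so the order is 2.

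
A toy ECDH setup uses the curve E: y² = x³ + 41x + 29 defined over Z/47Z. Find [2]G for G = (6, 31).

tangent at (6, 31): λ = (3·6² + 41)/(2·31) ≡ 8/15. 15⁻¹ ≡ 22 (mod 47) since 15·22 = 330 ≡ 1, so λ ≡ 8·22 ≡ 35.
  x = λ² - 6 - 6 = 1225 - 12 ≡ 38; y = λ·(6 - 38) - 31 ≡ 24. → (38, 24)

(38, 24)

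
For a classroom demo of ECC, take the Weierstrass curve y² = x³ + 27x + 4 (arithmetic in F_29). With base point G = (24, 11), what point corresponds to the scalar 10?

(14, 20)

Double-and-add on 10 = (1010)₂. Start with G = (24, 11) for the leading 1-bit.
double: tangent at (24, 11): λ = (3·24² + 27)/(2·11) ≡ 15/22. 22⁻¹ ≡ 4 (mod 29), so λ ≡ 15·4 ≡ 2.
  x = λ² - 24 - 24 = 4 - 48 ≡ 14; y = λ·(24 - 14) - 11 ≡ 9. → (14, 9)
double: tangent at (14, 9): λ = (3·14² + 27)/(2·9) ≡ 6/18. 18⁻¹ ≡ 21 (mod 29), so λ ≡ 6·21 ≡ 10.
  x = λ² - 14 - 14 = 100 - 28 ≡ 14; y = λ·(14 - 14) - 9 ≡ 20. → (14, 20)
add G: (14, 20) + (24, 11). λ = (11 - 20)/(24 - 14) ≡ 20/10 mod 29. 10⁻¹ ≡ 3 (mod 29) since 10·3 = 30 ≡ 1, so λ ≡ 2.
  x = λ² - 14 - 24 = 4 - 38 ≡ 24; y = λ·(14 - 24) - 20 ≡ 18. → (24, 18)
double: tangent at (24, 18): λ = (3·24² + 27)/(2·18) ≡ 15/7. 7⁻¹ ≡ 25 (mod 29) since 7·25 = 175 ≡ 1, so λ ≡ 15·25 ≡ 27.
  x = λ² - 24 - 24 = 729 - 48 ≡ 14; y = λ·(24 - 14) - 18 ≡ 20. → (14, 20)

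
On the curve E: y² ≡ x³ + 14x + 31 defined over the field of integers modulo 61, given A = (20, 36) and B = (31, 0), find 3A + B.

First 3A:
Repeated addition: build up to 3A.
2A: tangent at (20, 36): λ = (3·20² + 14)/(2·36) ≡ 55/11. 11⁻¹ ≡ 50 (mod 61), so λ ≡ 55·50 ≡ 5.
  x = λ² - 20 - 20 = 25 - 40 ≡ 46; y = λ·(20 - 46) - 36 ≡ 17. → (46, 17)
3A: (46, 17) + (20, 36). λ = (36 - 17)/(20 - 46) ≡ 19/35 mod 61. 35⁻¹ ≡ 7 (mod 61), so λ ≡ 11.
  x = λ² - 46 - 20 = 121 - 66 ≡ 55; y = λ·(46 - 55) - 17 ≡ 6. → (55, 6)
3A = (55, 6).
Finally 3A + B:
(55, 6) + (31, 0). λ = (0 - 6)/(31 - 55) ≡ 55/37 mod 61. 37⁻¹ ≡ 33 (mod 61), so λ ≡ 46.
  x = λ² - 55 - 31 = 2116 - 86 ≡ 17; y = λ·(55 - 17) - 6 ≡ 34. → (17, 34)

(17, 34)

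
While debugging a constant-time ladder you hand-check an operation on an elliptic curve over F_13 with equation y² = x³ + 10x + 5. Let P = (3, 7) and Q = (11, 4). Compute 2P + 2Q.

(11, 4)

First 2P:
Repeated addition: build up to 2P.
2P: tangent at (3, 7): λ = (3·3² + 10)/(2·7) ≡ 11/1. 1⁻¹ ≡ 1 (mod 13), so λ ≡ 11·1 ≡ 11.
  x = λ² - 3 - 3 = 121 - 6 ≡ 11; y = λ·(3 - 11) - 7 ≡ 9. → (11, 9)
2P = (11, 9).
Next 2Q:
Repeated addition: build up to 2Q.
2Q: tangent at (11, 4): λ = (3·11² + 10)/(2·4) ≡ 9/8. 8⁻¹ ≡ 5 (mod 13), so λ ≡ 9·5 ≡ 6.
  x = λ² - 11 - 11 = 36 - 22 ≡ 1; y = λ·(11 - 1) - 4 ≡ 4. → (1, 4)
2Q = (1, 4).
Finally 2P + 2Q:
(11, 9) + (1, 4). λ = (4 - 9)/(1 - 11) ≡ 8/3 mod 13. 3⁻¹ ≡ 9 (mod 13) since 3·9 = 27 ≡ 1, so λ ≡ 7.
  x = λ² - 11 - 1 = 49 - 12 ≡ 11; y = λ·(11 - 11) - 9 ≡ 4. → (11, 4)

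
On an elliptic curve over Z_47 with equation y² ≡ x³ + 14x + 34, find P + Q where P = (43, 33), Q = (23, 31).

(43, 33) + (23, 31). λ = (31 - 33)/(23 - 43) ≡ 45/27 mod 47. 27⁻¹ ≡ 7 (mod 47), so λ ≡ 33.
  x = λ² - 43 - 23 = 1089 - 66 ≡ 36; y = λ·(43 - 36) - 33 ≡ 10. → (36, 10)

(36, 10)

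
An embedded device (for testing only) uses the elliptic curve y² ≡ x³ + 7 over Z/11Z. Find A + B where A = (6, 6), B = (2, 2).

(6, 6) + (2, 2). λ = (2 - 6)/(2 - 6) ≡ 7/7 mod 11. 7⁻¹ ≡ 8 (mod 11) since 7·8 = 56 ≡ 1, so λ ≡ 1.
  x = λ² - 6 - 2 = 1 - 8 ≡ 4; y = λ·(6 - 4) - 6 ≡ 7. → (4, 7)

(4, 7)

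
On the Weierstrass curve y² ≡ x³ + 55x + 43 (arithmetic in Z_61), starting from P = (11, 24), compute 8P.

(57, 53)

Repeated addition: build up to 8P.
2P: tangent at (11, 24): λ = (3·11² + 55)/(2·24) ≡ 52/48. 48⁻¹ ≡ 14 (mod 61) since 48·14 = 672 ≡ 1, so λ ≡ 52·14 ≡ 57.
  x = λ² - 11 - 11 = 3249 - 22 ≡ 55; y = λ·(11 - 55) - 24 ≡ 30. → (55, 30)
3P: (55, 30) + (11, 24). λ = (24 - 30)/(11 - 55) ≡ 55/17 mod 61. 17⁻¹ ≡ 18 (mod 61), so λ ≡ 14.
  x = λ² - 55 - 11 = 196 - 66 ≡ 8; y = λ·(55 - 8) - 30 ≡ 18. → (8, 18)
4P: (8, 18) + (11, 24). λ = (24 - 18)/(11 - 8) ≡ 6/3 mod 61. 3⁻¹ ≡ 41 (mod 61), so λ ≡ 2.
  x = λ² - 8 - 11 = 4 - 19 ≡ 46; y = λ·(8 - 46) - 18 ≡ 28. → (46, 28)
5P: (46, 28) + (11, 24). λ = (24 - 28)/(11 - 46) ≡ 57/26 mod 61. 26⁻¹ ≡ 54 (mod 61), so λ ≡ 28.
  x = λ² - 46 - 11 = 784 - 57 ≡ 56; y = λ·(46 - 56) - 28 ≡ 58. → (56, 58)
6P: (56, 58) + (11, 24). λ = (24 - 58)/(11 - 56) ≡ 27/16 mod 61. 16⁻¹ ≡ 42 (mod 61), so λ ≡ 36.
  x = λ² - 56 - 11 = 1296 - 67 ≡ 9; y = λ·(56 - 9) - 58 ≡ 48. → (9, 48)
7P: (9, 48) + (11, 24). λ = (24 - 48)/(11 - 9) ≡ 37/2 mod 61. 2⁻¹ ≡ 31 (mod 61), so λ ≡ 49.
  x = λ² - 9 - 11 = 2401 - 20 ≡ 2; y = λ·(9 - 2) - 48 ≡ 51. → (2, 51)
8P: (2, 51) + (11, 24). λ = (24 - 51)/(11 - 2) ≡ 34/9 mod 61. 9⁻¹ ≡ 34 (mod 61) since 9·34 = 306 ≡ 1, so λ ≡ 58.
  x = λ² - 2 - 11 = 3364 - 13 ≡ 57; y = λ·(2 - 57) - 51 ≡ 53. → (57, 53)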